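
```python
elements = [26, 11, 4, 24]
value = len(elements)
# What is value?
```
Trace:
  elements=[26, 11, 4, 24]
  elements=[26, 11, 4, 24], value=4

Final answer: 4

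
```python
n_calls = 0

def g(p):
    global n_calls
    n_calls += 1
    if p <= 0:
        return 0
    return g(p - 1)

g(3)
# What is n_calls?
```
Call trace:
g(p=3)
  g(p=2)
    g(p=1)
      g(p=0)
      -> return 0
    -> return 0
  -> return 0
-> return 0

n_calls is incremented once per call. g is entered once for each p = 3, 2, 1, 0 (the p <= 0 call returns without recursing), i.e. 3 + 1 calls.
n_calls = 4

Final answer: 4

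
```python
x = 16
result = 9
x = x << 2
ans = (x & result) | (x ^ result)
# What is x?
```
Trace:
  x=16
  x=16, result=9
  x=64, result=9
  x=64, result=9, ans=73

Final answer: 64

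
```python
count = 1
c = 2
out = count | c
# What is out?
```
Trace:
  count=1
  count=1, c=2
  count=1, c=2, out=3

Final answer: 3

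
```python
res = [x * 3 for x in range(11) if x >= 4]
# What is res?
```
Trace:
  x=0
  x=1
  x=2
  x=3
  x=4
  x=5
  x=6
  x=7
  x=8
  x=9
  x=10
  res=[12, 15, 18, 21, 24, 27, 30]

Final answer: [12, 15, 18, 21, 24, 27, 30]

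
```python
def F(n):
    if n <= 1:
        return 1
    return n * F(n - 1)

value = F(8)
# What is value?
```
Call trace:
F(n=8)
  F(n=7)
    F(n=6)
      F(n=5)
        F(n=4)
          F(n=3)
            F(n=2)
              F(n=1)
              -> return 1
            -> return 2
          -> return 6
        -> return 24
      -> return 120
    -> return 720
  -> return 5040
-> return 40320

Final answer: 40320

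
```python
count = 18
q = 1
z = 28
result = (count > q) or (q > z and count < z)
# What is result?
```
Trace:
  count=18
  count=18, q=1
  count=18, q=1, z=28
  count=18, q=1, z=28, result=True

Final answer: True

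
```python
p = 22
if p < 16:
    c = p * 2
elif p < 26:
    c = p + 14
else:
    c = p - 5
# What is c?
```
Trace:
  p=22
  p=22, c=36

Final answer: 36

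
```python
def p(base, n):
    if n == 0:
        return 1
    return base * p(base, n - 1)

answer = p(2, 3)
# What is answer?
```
Call trace:
p(base=2, n=3)
  p(base=2, n=2)
    p(base=2, n=1)
      p(base=2, n=0)
      -> return 1
    -> return 2
  -> return 4
-> return 8

Final answer: 8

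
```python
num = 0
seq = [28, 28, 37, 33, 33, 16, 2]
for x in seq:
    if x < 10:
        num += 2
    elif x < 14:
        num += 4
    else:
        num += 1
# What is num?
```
Trace:
  num=0
  num=1, x=28
  num=2, x=28
  num=3, x=37
  num=4, x=33
  num=5, x=33
  num=6, x=16
  num=8, x=2

Final answer: 8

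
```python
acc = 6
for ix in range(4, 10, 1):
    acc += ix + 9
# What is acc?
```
Trace:
  acc=6
  acc=19, ix=4
  acc=33, ix=5
  acc=48, ix=6
  acc=64, ix=7
  acc=81, ix=8
  acc=99, ix=9

Final answer: 99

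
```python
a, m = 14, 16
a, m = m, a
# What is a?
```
Trace:
  a=14, m=16
  a=16, m=14

Final answer: 16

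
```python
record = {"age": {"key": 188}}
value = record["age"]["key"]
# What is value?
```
Trace:
  record={'age': {'key': 188}}
  record={'age': {'key': 188}}, value=188

Final answer: 188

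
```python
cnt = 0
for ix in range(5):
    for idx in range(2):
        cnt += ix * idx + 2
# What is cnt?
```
Trace:
  cnt=0
  cnt=2, ix=0, idx=0
  cnt=4, ix=0, idx=1
  cnt=6, ix=1, idx=0
  cnt=9, ix=1, idx=1
  cnt=11, ix=2, idx=0
  cnt=15, ix=2, idx=1
  cnt=17, ix=3, idx=0
  cnt=22, ix=3, idx=1
  cnt=24, ix=4, idx=0
  cnt=30, ix=4, idx=1

Final answer: 30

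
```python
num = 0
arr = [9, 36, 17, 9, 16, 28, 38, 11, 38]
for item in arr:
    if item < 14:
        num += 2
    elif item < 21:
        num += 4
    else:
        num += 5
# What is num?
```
Trace:
  num=0
  num=2, item=9
  num=7, item=36
  num=11, item=17
  num=13, item=9
  num=17, item=16
  num=22, item=28
  num=27, item=38
  num=29, item=11
  num=34, item=38

Final answer: 34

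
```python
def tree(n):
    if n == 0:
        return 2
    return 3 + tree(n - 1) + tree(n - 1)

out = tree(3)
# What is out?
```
Call trace (a repeated sub-call is expanded the first time; later identical calls just restate its return value):
tree(n=3)
  tree(n=2)
    tree(n=1)
      tree(n=0)
      -> return 2
      tree(n=0)
      -> return 2
    -> return 7
    tree(n=1) -> return 7  (same call as traced above)
  -> return 17
  tree(n=2) -> return 17  (same call as traced above)
-> return 37

Final answer: 37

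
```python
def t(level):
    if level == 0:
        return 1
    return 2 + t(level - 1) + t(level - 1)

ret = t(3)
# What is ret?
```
Call trace (a repeated sub-call is expanded the first time; later identical calls just restate its return value):
t(level=3)
  t(level=2)
    t(level=1)
      t(level=0)
      -> return 1
      t(level=0)
      -> return 1
    -> return 4
    t(level=1) -> return 4  (same call as traced above)
  -> return 10
  t(level=2) -> return 10  (same call as traced above)
-> return 22

Final answer: 22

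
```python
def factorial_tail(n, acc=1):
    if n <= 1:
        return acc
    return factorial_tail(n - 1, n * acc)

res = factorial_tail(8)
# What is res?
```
Call trace:
factorial_tail(n=8, acc=1)
  factorial_tail(n=7, acc=8)
    factorial_tail(n=6, acc=56)
      factorial_tail(n=5, acc=336)
        factorial_tail(n=4, acc=1680)
          factorial_tail(n=3, acc=6720)
            factorial_tail(n=2, acc=20160)
              factorial_tail(n=1, acc=40320)
              -> return 40320
            -> return 40320
          -> return 40320
        -> return 40320
      -> return 40320
    -> return 40320
  -> return 40320
-> return 40320

Final answer: 40320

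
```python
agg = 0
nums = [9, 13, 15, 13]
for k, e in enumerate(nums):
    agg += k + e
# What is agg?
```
Trace:
  agg=0
  agg=9, k=0, e=9
  agg=23, k=1, e=13
  agg=40, k=2, e=15
  agg=56, k=3, e=13

Final answer: 56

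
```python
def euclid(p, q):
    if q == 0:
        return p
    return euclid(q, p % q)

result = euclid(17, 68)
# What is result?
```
Call trace:
euclid(p=17, q=68)
  euclid(p=68, q=17)
    euclid(p=17, q=0)
    -> return 17
  -> return 17
-> return 17

Final answer: 17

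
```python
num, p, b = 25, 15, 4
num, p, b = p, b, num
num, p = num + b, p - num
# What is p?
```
Trace:
  num=25, p=15, b=4
  num=15, p=4, b=25
  num=40, p=-11, b=25

Final answer: -11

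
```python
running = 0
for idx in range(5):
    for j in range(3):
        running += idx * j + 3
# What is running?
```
Trace:
  running=0
  running=3, idx=0, j=0
  running=6, idx=0, j=1
  running=9, idx=0, j=2
  running=12, idx=1, j=0
  running=16, idx=1, j=1
  running=21, idx=1, j=2
  running=24, idx=2, j=0
  running=29, idx=2, j=1
  running=36, idx=2, j=2
  running=39, idx=3, j=0
  running=45, idx=3, j=1
  running=54, idx=3, j=2
  running=57, idx=4, j=0
  running=64, idx=4, j=1
  running=75, idx=4, j=2

Final answer: 75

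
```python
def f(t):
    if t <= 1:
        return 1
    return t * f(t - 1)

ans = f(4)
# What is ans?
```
Call trace:
f(t=4)
  f(t=3)
    f(t=2)
      f(t=1)
      -> return 1
    -> return 2
  -> return 6
-> return 24

Final answer: 24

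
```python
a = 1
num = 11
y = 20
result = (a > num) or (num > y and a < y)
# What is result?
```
Trace:
  a=1
  a=1, num=11
  a=1, num=11, y=20
  a=1, num=11, y=20, result=False

Final answer: False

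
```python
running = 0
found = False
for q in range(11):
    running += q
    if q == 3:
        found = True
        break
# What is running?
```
Trace:
  running=0
  running=0, found=False
  running=0, found=False, q=0
  running=1, found=False, q=1
  running=3, found=False, q=2
  running=6, found=True, q=3

Final answer: 6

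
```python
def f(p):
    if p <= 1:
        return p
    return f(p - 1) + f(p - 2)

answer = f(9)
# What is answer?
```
Call trace (a repeated sub-call is expanded the first time; later identical calls just restate its return value):
f(p=9)
  f(p=8)
    f(p=7)
      f(p=6)
        f(p=5)
          f(p=4)
            f(p=3)
              f(p=2)
                f(p=1)
                -> return 1
                f(p=0)
                -> return 0
              -> return 1
              f(p=1)
              -> return 1
            -> return 2
            f(p=2) -> return 1  (same call as traced above)
          -> return 3
          f(p=3) -> return 2  (same call as traced above)
        -> return 5
        f(p=4) -> return 3  (same call as traced above)
      -> return 8
      f(p=5) -> return 5  (same call as traced above)
    -> return 13
    f(p=6) -> return 8  (same call as traced above)
  -> return 21
  f(p=7) -> return 13  (same call as traced above)
-> return 34

Final answer: 34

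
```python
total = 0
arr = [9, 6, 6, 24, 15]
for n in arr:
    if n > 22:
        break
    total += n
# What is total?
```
Trace:
  total=0
  total=9, n=9
  total=15, n=6
  total=21, n=6
  total=21, n=24

Final answer: 21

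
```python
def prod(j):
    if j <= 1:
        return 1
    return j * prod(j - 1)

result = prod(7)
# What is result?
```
Call trace:
prod(j=7)
  prod(j=6)
    prod(j=5)
      prod(j=4)
        prod(j=3)
          prod(j=2)
            prod(j=1)
            -> return 1
          -> return 2
        -> return 6
      -> return 24
    -> return 120
  -> return 720
-> return 5040

Final answer: 5040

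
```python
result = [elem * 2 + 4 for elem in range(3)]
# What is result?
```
Trace:
  elem=0
  elem=1
  elem=2
  result=[4, 6, 8]

Final answer: [4, 6, 8]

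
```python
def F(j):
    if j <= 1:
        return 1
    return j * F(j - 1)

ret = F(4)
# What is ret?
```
Call trace:
F(j=4)
  F(j=3)
    F(j=2)
      F(j=1)
      -> return 1
    -> return 2
  -> return 6
-> return 24

Final answer: 24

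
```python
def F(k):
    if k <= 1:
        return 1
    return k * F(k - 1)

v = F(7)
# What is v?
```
Call trace:
F(k=7)
  F(k=6)
    F(k=5)
      F(k=4)
        F(k=3)
          F(k=2)
            F(k=1)
            -> return 1
          -> return 2
        -> return 6
      -> return 24
    -> return 120
  -> return 720
-> return 5040

Final answer: 5040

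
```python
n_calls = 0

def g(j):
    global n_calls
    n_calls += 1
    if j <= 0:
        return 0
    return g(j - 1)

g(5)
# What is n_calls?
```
Call trace:
g(j=5)
  g(j=4)
    g(j=3)
      g(j=2)
        g(j=1)
          g(j=0)
          -> return 0
        -> return 0
      -> return 0
    -> return 0
  -> return 0
-> return 0

n_calls is incremented once per call. g is entered once for each j = 5, 4, 3, 2, 1, 0 (the j <= 0 call returns without recursing), i.e. 5 + 1 calls.
n_calls = 6

Final answer: 6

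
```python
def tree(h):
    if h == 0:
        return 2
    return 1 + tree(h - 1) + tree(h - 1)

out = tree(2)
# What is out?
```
Call trace (a repeated sub-call is expanded the first time; later identical calls just restate its return value):
tree(h=2)
  tree(h=1)
    tree(h=0)
    -> return 2
    tree(h=0)
    -> return 2
  -> return 5
  tree(h=1) -> return 5  (same call as traced above)
-> return 11

Final answer: 11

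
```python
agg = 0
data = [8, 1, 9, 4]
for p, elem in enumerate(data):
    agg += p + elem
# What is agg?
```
Trace:
  agg=0
  agg=8, p=0, elem=8
  agg=10, p=1, elem=1
  agg=21, p=2, elem=9
  agg=28, p=3, elem=4

Final answer: 28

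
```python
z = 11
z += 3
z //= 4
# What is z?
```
Trace:
  z=11
  z=14
  z=3

Final answer: 3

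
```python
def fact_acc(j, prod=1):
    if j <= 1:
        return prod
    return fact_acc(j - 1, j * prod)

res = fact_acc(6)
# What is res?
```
Call trace:
fact_acc(j=6, prod=1)
  fact_acc(j=5, prod=6)
    fact_acc(j=4, prod=30)
      fact_acc(j=3, prod=120)
        fact_acc(j=2, prod=360)
          fact_acc(j=1, prod=720)
          -> return 720
        -> return 720
      -> return 720
    -> return 720
  -> return 720
-> return 720

Final answer: 720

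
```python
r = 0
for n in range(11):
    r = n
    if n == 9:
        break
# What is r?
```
Trace:
  r=0
  r=0, n=0
  r=1, n=1
  r=2, n=2
  r=3, n=3
  r=4, n=4
  r=5, n=5
  r=6, n=6
  r=7, n=7
  r=8, n=8
  r=9, n=9

Final answer: 9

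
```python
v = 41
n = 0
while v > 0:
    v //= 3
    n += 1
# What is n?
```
Trace:
  v=41
  v=41, n=0
  v=13, n=1
  v=4, n=2
  v=1, n=3
  v=0, n=4

Final answer: 4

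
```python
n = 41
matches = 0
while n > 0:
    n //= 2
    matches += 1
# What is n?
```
Trace:
  n=41
  n=41, matches=0
  n=20, matches=1
  n=10, matches=2
  n=5, matches=3
  n=2, matches=4
  n=1, matches=5
  n=0, matches=6

Final answer: 0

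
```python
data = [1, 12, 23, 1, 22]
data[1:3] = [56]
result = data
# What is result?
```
Trace:
  data=[1, 12, 23, 1, 22]
  data=[1, 56, 1, 22]
  data=[1, 56, 1, 22], result=[1, 56, 1, 22]

Final answer: [1, 56, 1, 22]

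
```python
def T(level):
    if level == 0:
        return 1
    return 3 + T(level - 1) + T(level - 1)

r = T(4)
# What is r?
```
Call trace (a repeated sub-call is expanded the first time; later identical calls just restate its return value):
T(level=4)
  T(level=3)
    T(level=2)
      T(level=1)
        T(level=0)
        -> return 1
        T(level=0)
        -> return 1
      -> return 5
      T(level=1) -> return 5  (same call as traced above)
    -> return 13
    T(level=2) -> return 13  (same call as traced above)
  -> return 29
  T(level=3) -> return 29  (same call as traced above)
-> return 61

Final answer: 61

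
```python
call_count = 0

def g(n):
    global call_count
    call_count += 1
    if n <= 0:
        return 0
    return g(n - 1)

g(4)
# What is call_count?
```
Call trace:
g(n=4)
  g(n=3)
    g(n=2)
      g(n=1)
        g(n=0)
        -> return 0
      -> return 0
    -> return 0
  -> return 0
-> return 0

call_count is incremented once per call. g is entered once for each n = 4, 3, 2, 1, 0 (the n <= 0 call returns without recursing), i.e. 4 + 1 calls.
call_count = 5

Final answer: 5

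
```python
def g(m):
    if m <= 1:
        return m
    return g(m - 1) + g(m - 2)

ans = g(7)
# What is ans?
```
Call trace (a repeated sub-call is expanded the first time; later identical calls just restate its return value):
g(m=7)
  g(m=6)
    g(m=5)
      g(m=4)
        g(m=3)
          g(m=2)
            g(m=1)
            -> return 1
            g(m=0)
            -> return 0
          -> return 1
          g(m=1)
          -> return 1
        -> return 2
        g(m=2) -> return 1  (same call as traced above)
      -> return 3
      g(m=3) -> return 2  (same call as traced above)
    -> return 5
    g(m=4) -> return 3  (same call as traced above)
  -> return 8
  g(m=5) -> return 5  (same call as traced above)
-> return 13

Final answer: 13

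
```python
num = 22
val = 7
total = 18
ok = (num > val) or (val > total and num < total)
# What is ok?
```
Trace:
  num=22
  num=22, val=7
  num=22, val=7, total=18
  num=22, val=7, total=18, ok=True

Final answer: True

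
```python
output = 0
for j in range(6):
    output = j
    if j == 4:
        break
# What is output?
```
Trace:
  output=0
  output=0, j=0
  output=1, j=1
  output=2, j=2
  output=3, j=3
  output=4, j=4

Final answer: 4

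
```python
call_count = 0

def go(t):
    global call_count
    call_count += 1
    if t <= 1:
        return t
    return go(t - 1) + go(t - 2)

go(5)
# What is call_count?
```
Call trace (a repeated sub-call is expanded the first time; later identical calls just restate its return value):
go(t=5)
  go(t=4)
    go(t=3)
      go(t=2)
        go(t=1)
        -> return 1
        go(t=0)
        -> return 0
      -> return 1
      go(t=1)
      -> return 1
    -> return 2
    go(t=2) -> return 1  (same call as traced above)
  -> return 3
  go(t=3) -> return 2  (same call as traced above)
-> return 5

call_count is incremented once per call, so count the calls in each subtree. Let C(t) = number of calls made by go(t).
C(0) = C(1) = 1 (base case, no recursion); C(t) = 1 + C(t - 1) + C(t - 2) otherwise.
C(2) = 1 + C(1) + C(0) = 1 + 1 + 1 = 3
C(3) = 1 + C(2) + C(1) = 1 + 3 + 1 = 5
C(4) = 1 + C(3) + C(2) = 1 + 5 + 3 = 9
C(5) = 1 + C(4) + C(3) = 1 + 9 + 5 = 15
call_count = C(5) = 15

Final answer: 15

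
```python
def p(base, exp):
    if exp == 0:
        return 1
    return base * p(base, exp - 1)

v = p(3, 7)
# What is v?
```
Call trace:
p(base=3, exp=7)
  p(base=3, exp=6)
    p(base=3, exp=5)
      p(base=3, exp=4)
        p(base=3, exp=3)
          p(base=3, exp=2)
            p(base=3, exp=1)
              p(base=3, exp=0)
              -> return 1
            -> return 3
          -> return 9
        -> return 27
      -> return 81
    -> return 243
  -> return 729
-> return 2187

Final answer: 2187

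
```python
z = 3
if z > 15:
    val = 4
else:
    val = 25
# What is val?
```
Trace:
  z=3
  z=3, val=25

Final answer: 25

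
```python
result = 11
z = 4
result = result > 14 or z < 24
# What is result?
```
Trace:
  result=11
  result=11, z=4
  result=True, z=4

Final answer: True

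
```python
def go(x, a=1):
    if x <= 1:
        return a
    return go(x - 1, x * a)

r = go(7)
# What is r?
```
Call trace:
go(x=7, a=1)
  go(x=6, a=7)
    go(x=5, a=42)
      go(x=4, a=210)
        go(x=3, a=840)
          go(x=2, a=2520)
            go(x=1, a=5040)
            -> return 5040
          -> return 5040
        -> return 5040
      -> return 5040
    -> return 5040
  -> return 5040
-> return 5040

Final answer: 5040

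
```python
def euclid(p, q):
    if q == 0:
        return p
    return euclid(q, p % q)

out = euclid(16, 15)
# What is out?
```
Call trace:
euclid(p=16, q=15)
  euclid(p=15, q=1)
    euclid(p=1, q=0)
    -> return 1
  -> return 1
-> return 1

Final answer: 1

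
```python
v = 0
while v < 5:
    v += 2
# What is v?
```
Trace:
  v=0
  v=2
  v=4
  v=6

Final answer: 6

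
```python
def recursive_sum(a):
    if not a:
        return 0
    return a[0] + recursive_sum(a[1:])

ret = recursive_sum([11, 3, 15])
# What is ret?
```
Call trace:
recursive_sum(a=[11, 3, 15])
  recursive_sum(a=[3, 15])
    recursive_sum(a=[15])
      recursive_sum(a=[])
      -> return 0
    -> return 15
  -> return 18
-> return 29

Final answer: 29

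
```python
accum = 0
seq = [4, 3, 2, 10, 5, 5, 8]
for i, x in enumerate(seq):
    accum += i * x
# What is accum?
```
Trace:
  accum=0
  accum=0, i=0, x=4
  accum=3, i=1, x=3
  accum=7, i=2, x=2
  accum=37, i=3, x=10
  accum=57, i=4, x=5
  accum=82, i=5, x=5
  accum=130, i=6, x=8

Final answer: 130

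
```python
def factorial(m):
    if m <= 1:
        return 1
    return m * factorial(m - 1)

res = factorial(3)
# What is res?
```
Call trace:
factorial(m=3)
  factorial(m=2)
    factorial(m=1)
    -> return 1
  -> return 2
-> return 6

Final answer: 6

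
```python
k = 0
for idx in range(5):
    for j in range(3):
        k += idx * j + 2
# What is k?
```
Trace:
  k=0
  k=2, idx=0, j=0
  k=4, idx=0, j=1
  k=6, idx=0, j=2
  k=8, idx=1, j=0
  k=11, idx=1, j=1
  k=15, idx=1, j=2
  k=17, idx=2, j=0
  k=21, idx=2, j=1
  k=27, idx=2, j=2
  k=29, idx=3, j=0
  k=34, idx=3, j=1
  k=42, idx=3, j=2
  k=44, idx=4, j=0
  k=50, idx=4, j=1
  k=60, idx=4, j=2

Final answer: 60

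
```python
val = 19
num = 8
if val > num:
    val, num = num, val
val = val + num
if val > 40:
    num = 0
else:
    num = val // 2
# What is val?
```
Trace:
  val=19
  val=19, num=8
  val=8, num=19
  val=27, num=19
  val=27, num=13

Final answer: 27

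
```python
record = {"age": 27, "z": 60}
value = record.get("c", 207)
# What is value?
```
Trace:
  record={'age': 27, 'z': 60}
  record={'age': 27, 'z': 60}, value=207

Final answer: 207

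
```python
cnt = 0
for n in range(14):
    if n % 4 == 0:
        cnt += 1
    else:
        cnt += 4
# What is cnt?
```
Trace:
  cnt=0
  cnt=1, n=0
  cnt=5, n=1
  cnt=9, n=2
  cnt=13, n=3
  cnt=14, n=4
  cnt=18, n=5
  cnt=22, n=6
  cnt=26, n=7
  cnt=27, n=8
  cnt=31, n=9
  cnt=35, n=10
  cnt=39, n=11
  cnt=40, n=12
  cnt=44, n=13

Final answer: 44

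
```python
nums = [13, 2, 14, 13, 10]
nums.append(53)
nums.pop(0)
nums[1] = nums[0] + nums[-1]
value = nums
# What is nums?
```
Trace:
  nums=[13, 2, 14, 13, 10]
  nums=[13, 2, 14, 13, 10, 53]
  nums=[2, 14, 13, 10, 53]
  nums=[2, 55, 13, 10, 53]
  nums=[2, 55, 13, 10, 53], value=[2, 55, 13, 10, 53]

Final answer: [2, 55, 13, 10, 53]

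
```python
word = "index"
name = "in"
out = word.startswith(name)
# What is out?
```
Trace:
  word='index'
  word='index', name='in'
  word='index', name='in', out=True

Final answer: True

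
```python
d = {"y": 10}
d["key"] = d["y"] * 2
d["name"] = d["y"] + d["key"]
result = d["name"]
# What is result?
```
Trace:
  d={'y': 10}
  d={'y': 10, 'key': 20}
  d={'y': 10, 'key': 20, 'name': 30}
  d={'y': 10, 'key': 20, 'name': 30}, result=30

Final answer: 30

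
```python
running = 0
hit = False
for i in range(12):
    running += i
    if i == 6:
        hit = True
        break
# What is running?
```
Trace:
  running=0
  running=0, hit=False
  running=0, hit=False, i=0
  running=1, hit=False, i=1
  running=3, hit=False, i=2
  running=6, hit=False, i=3
  running=10, hit=False, i=4
  running=15, hit=False, i=5
  running=21, hit=True, i=6

Final answer: 21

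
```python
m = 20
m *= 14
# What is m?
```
Trace:
  m=20
  m=280

Final answer: 280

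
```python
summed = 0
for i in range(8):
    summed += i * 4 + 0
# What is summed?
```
Trace:
  summed=0
  summed=0, i=0
  summed=4, i=1
  summed=12, i=2
  summed=24, i=3
  summed=40, i=4
  summed=60, i=5
  summed=84, i=6
  summed=112, i=7

Final answer: 112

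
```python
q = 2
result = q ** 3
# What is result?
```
Trace:
  q=2
  q=2, result=8

Final answer: 8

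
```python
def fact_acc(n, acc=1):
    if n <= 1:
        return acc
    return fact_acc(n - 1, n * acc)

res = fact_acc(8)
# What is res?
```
Call trace:
fact_acc(n=8, acc=1)
  fact_acc(n=7, acc=8)
    fact_acc(n=6, acc=56)
      fact_acc(n=5, acc=336)
        fact_acc(n=4, acc=1680)
          fact_acc(n=3, acc=6720)
            fact_acc(n=2, acc=20160)
              fact_acc(n=1, acc=40320)
              -> return 40320
            -> return 40320
          -> return 40320
        -> return 40320
      -> return 40320
    -> return 40320
  -> return 40320
-> return 40320

Final answer: 40320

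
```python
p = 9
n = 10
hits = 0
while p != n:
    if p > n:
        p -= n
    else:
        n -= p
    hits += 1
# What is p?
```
Trace:
  p=9
  p=9, n=10
  p=9, n=10, hits=0
  p=9, n=1, hits=1
  p=8, n=1, hits=2
  p=7, n=1, hits=3
  p=6, n=1, hits=4
  p=5, n=1, hits=5
  p=4, n=1, hits=6
  p=3, n=1, hits=7
  p=2, n=1, hits=8
  p=1, n=1, hits=9

Final answer: 1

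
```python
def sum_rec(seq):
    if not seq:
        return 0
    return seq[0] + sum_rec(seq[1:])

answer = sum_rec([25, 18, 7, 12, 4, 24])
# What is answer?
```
Call trace:
sum_rec(seq=[25, 18, 7, 12, 4, 24])
  sum_rec(seq=[18, 7, 12, 4, 24])
    sum_rec(seq=[7, 12, 4, 24])
      sum_rec(seq=[12, 4, 24])
        sum_rec(seq=[4, 24])
          sum_rec(seq=[24])
            sum_rec(seq=[])
            -> return 0
          -> return 24
        -> return 28
      -> return 40
    -> return 47
  -> return 65
-> return 90

Final answer: 90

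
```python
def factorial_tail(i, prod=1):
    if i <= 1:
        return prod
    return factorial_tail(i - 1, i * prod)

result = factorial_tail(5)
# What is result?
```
Call trace:
factorial_tail(i=5, prod=1)
  factorial_tail(i=4, prod=5)
    factorial_tail(i=3, prod=20)
      factorial_tail(i=2, prod=60)
        factorial_tail(i=1, prod=120)
        -> return 120
      -> return 120
    -> return 120
  -> return 120
-> return 120

Final answer: 120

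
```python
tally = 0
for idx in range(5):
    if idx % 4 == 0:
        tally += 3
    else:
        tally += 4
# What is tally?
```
Trace:
  tally=0
  tally=3, idx=0
  tally=7, idx=1
  tally=11, idx=2
  tally=15, idx=3
  tally=18, idx=4

Final answer: 18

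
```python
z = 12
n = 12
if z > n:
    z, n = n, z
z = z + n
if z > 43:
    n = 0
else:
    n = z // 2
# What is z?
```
Trace:
  z=12
  z=12, n=12
  z=12, n=12
  z=24, n=12
  z=24, n=12

Final answer: 24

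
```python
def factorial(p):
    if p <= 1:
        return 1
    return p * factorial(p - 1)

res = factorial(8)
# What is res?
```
Call trace:
factorial(p=8)
  factorial(p=7)
    factorial(p=6)
      factorial(p=5)
        factorial(p=4)
          factorial(p=3)
            factorial(p=2)
              factorial(p=1)
              -> return 1
            -> return 2
          -> return 6
        -> return 24
      -> return 120
    -> return 720
  -> return 5040
-> return 40320

Final answer: 40320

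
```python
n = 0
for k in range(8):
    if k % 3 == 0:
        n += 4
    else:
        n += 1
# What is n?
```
Trace:
  n=0
  n=4, k=0
  n=5, k=1
  n=6, k=2
  n=10, k=3
  n=11, k=4
  n=12, k=5
  n=16, k=6
  n=17, k=7

Final answer: 17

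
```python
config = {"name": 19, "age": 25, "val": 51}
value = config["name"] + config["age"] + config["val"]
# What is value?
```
Trace:
  config={'name': 19, 'age': 25, 'val': 51}
  config={'name': 19, 'age': 25, 'val': 51}, value=95

Final answer: 95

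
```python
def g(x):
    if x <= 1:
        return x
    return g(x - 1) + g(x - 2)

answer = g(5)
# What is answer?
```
Call trace (a repeated sub-call is expanded the first time; later identical calls just restate its return value):
g(x=5)
  g(x=4)
    g(x=3)
      g(x=2)
        g(x=1)
        -> return 1
        g(x=0)
        -> return 0
      -> return 1
      g(x=1)
      -> return 1
    -> return 2
    g(x=2) -> return 1  (same call as traced above)
  -> return 3
  g(x=3) -> return 2  (same call as traced above)
-> return 5

Final answer: 5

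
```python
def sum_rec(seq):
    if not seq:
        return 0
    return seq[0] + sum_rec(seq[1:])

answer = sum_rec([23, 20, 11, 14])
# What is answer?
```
Call trace:
sum_rec(seq=[23, 20, 11, 14])
  sum_rec(seq=[20, 11, 14])
    sum_rec(seq=[11, 14])
      sum_rec(seq=[14])
        sum_rec(seq=[])
        -> return 0
      -> return 14
    -> return 25
  -> return 45
-> return 68

Final answer: 68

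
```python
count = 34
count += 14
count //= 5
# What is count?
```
Trace:
  count=34
  count=48
  count=9

Final answer: 9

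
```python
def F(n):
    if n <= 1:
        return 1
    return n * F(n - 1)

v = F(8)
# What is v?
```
Call trace:
F(n=8)
  F(n=7)
    F(n=6)
      F(n=5)
        F(n=4)
          F(n=3)
            F(n=2)
              F(n=1)
              -> return 1
            -> return 2
          -> return 6
        -> return 24
      -> return 120
    -> return 720
  -> return 5040
-> return 40320

Final answer: 40320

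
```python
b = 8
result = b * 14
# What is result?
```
Trace:
  b=8
  b=8, result=112

Final answer: 112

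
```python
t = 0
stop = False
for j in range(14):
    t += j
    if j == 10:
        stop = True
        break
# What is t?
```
Trace:
  t=0
  t=0, stop=False
  t=0, stop=False, j=0
  t=1, stop=False, j=1
  t=3, stop=False, j=2
  t=6, stop=False, j=3
  t=10, stop=False, j=4
  t=15, stop=False, j=5
  t=21, stop=False, j=6
  t=28, stop=False, j=7
  t=36, stop=False, j=8
  t=45, stop=False, j=9
  t=55, stop=True, j=10

Final answer: 55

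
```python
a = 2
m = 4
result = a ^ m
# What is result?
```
Trace:
  a=2
  a=2, m=4
  a=2, m=4, result=6

Final answer: 6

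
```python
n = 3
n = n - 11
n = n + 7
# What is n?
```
Trace:
  n=3
  n=-8
  n=-1

Final answer: -1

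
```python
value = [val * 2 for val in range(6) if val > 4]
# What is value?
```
Trace:
  val=0
  val=1
  val=2
  val=3
  val=4
  val=5
  value=[10]

Final answer: [10]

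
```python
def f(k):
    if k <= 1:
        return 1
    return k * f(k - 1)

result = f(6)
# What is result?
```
Call trace:
f(k=6)
  f(k=5)
    f(k=4)
      f(k=3)
        f(k=2)
          f(k=1)
          -> return 1
        -> return 2
      -> return 6
    -> return 24
  -> return 120
-> return 720

Final answer: 720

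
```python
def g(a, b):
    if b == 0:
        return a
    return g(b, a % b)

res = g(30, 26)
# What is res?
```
Call trace:
g(a=30, b=26)
  g(a=26, b=4)
    g(a=4, b=2)
      g(a=2, b=0)
      -> return 2
    -> return 2
  -> return 2
-> return 2

Final answer: 2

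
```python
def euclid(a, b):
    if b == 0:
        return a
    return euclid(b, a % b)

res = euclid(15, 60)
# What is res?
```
Call trace:
euclid(a=15, b=60)
  euclid(a=60, b=15)
    euclid(a=15, b=0)
    -> return 15
  -> return 15
-> return 15

Final answer: 15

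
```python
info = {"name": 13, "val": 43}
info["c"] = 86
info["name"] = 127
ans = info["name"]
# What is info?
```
Trace:
  info={'name': 13, 'val': 43}
  info={'name': 13, 'val': 43, 'c': 86}
  info={'name': 127, 'val': 43, 'c': 86}
  info={'name': 127, 'val': 43, 'c': 86}, ans=127

Final answer: {'name': 127, 'val': 43, 'c': 86}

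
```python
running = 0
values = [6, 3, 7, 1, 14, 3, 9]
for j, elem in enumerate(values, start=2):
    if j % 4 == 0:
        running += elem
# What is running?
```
Trace:
  running=0
  running=0, j=2, elem=6
  running=0, j=3, elem=3
  running=7, j=4, elem=7
  running=7, j=5, elem=1
  running=7, j=6, elem=14
  running=7, j=7, elem=3
  running=16, j=8, elem=9

Final answer: 16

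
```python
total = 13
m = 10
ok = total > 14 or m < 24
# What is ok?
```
Trace:
  total=13
  total=13, m=10
  total=13, m=10, ok=True

Final answer: True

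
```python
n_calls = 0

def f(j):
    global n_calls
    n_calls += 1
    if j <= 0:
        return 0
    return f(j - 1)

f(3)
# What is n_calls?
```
Call trace:
f(j=3)
  f(j=2)
    f(j=1)
      f(j=0)
      -> return 0
    -> return 0
  -> return 0
-> return 0

n_calls is incremented once per call. f is entered once for each j = 3, 2, 1, 0 (the j <= 0 call returns without recursing), i.e. 3 + 1 calls.
n_calls = 4

Final answer: 4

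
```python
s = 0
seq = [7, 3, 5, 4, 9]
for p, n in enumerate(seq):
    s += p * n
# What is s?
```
Trace:
  s=0
  s=0, p=0, n=7
  s=3, p=1, n=3
  s=13, p=2, n=5
  s=25, p=3, n=4
  s=61, p=4, n=9

Final answer: 61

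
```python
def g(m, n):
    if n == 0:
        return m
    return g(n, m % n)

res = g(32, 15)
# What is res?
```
Call trace:
g(m=32, n=15)
  g(m=15, n=2)
    g(m=2, n=1)
      g(m=1, n=0)
      -> return 1
    -> return 1
  -> return 1
-> return 1

Final answer: 1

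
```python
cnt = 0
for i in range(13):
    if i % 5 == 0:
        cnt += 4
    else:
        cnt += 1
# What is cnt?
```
Trace:
  cnt=0
  cnt=4, i=0
  cnt=5, i=1
  cnt=6, i=2
  cnt=7, i=3
  cnt=8, i=4
  cnt=12, i=5
  cnt=13, i=6
  cnt=14, i=7
  cnt=15, i=8
  cnt=16, i=9
  cnt=20, i=10
  cnt=21, i=11
  cnt=22, i=12

Final answer: 22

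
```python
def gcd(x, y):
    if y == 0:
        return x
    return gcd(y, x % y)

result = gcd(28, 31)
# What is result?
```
Call trace:
gcd(x=28, y=31)
  gcd(x=31, y=28)
    gcd(x=28, y=3)
      gcd(x=3, y=1)
        gcd(x=1, y=0)
        -> return 1
      -> return 1
    -> return 1
  -> return 1
-> return 1

Final answer: 1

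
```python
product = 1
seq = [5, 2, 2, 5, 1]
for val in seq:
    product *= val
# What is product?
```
Trace:
  product=1
  product=5, val=5
  product=10, val=2
  product=20, val=2
  product=100, val=5
  product=100, val=1

Final answer: 100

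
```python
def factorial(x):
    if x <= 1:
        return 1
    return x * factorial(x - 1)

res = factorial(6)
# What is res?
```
Call trace:
factorial(x=6)
  factorial(x=5)
    factorial(x=4)
      factorial(x=3)
        factorial(x=2)
          factorial(x=1)
          -> return 1
        -> return 2
      -> return 6
    -> return 24
  -> return 120
-> return 720

Final answer: 720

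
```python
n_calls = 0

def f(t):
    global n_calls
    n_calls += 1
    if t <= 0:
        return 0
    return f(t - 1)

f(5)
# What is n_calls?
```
Call trace:
f(t=5)
  f(t=4)
    f(t=3)
      f(t=2)
        f(t=1)
          f(t=0)
          -> return 0
        -> return 0
      -> return 0
    -> return 0
  -> return 0
-> return 0

n_calls is incremented once per call. f is entered once for each t = 5, 4, 3, 2, 1, 0 (the t <= 0 call returns without recursing), i.e. 5 + 1 calls.
n_calls = 6

Final answer: 6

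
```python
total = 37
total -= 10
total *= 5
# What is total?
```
Trace:
  total=37
  total=27
  total=135

Final answer: 135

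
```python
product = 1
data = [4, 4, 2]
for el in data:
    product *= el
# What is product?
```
Trace:
  product=1
  product=4, el=4
  product=16, el=4
  product=32, el=2

Final answer: 32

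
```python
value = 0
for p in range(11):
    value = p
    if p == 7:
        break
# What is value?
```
Trace:
  value=0
  value=0, p=0
  value=1, p=1
  value=2, p=2
  value=3, p=3
  value=4, p=4
  value=5, p=5
  value=6, p=6
  value=7, p=7

Final answer: 7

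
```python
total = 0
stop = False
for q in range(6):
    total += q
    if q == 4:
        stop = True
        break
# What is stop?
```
Trace:
  total=0
  total=0, stop=False
  total=0, stop=False, q=0
  total=1, stop=False, q=1
  total=3, stop=False, q=2
  total=6, stop=False, q=3
  total=10, stop=True, q=4

Final answer: True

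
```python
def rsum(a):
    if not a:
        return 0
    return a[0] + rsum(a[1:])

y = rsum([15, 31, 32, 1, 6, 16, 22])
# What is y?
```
Call trace:
rsum(a=[15, 31, 32, 1, 6, 16, 22])
  rsum(a=[31, 32, 1, 6, 16, 22])
    rsum(a=[32, 1, 6, 16, 22])
      rsum(a=[1, 6, 16, 22])
        rsum(a=[6, 16, 22])
          rsum(a=[16, 22])
            rsum(a=[22])
              rsum(a=[])
              -> return 0
            -> return 22
          -> return 38
        -> return 44
      -> return 45
    -> return 77
  -> return 108
-> return 123

Final answer: 123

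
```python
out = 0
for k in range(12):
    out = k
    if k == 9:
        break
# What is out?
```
Trace:
  out=0
  out=0, k=0
  out=1, k=1
  out=2, k=2
  out=3, k=3
  out=4, k=4
  out=5, k=5
  out=6, k=6
  out=7, k=7
  out=8, k=8
  out=9, k=9

Final answer: 9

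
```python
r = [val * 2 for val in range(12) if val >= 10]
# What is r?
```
Trace:
  val=0
  val=1
  val=2
  val=3
  val=4
  val=5
  val=6
  val=7
  val=8
  val=9
  val=10
  val=11
  r=[20, 22]

Final answer: [20, 22]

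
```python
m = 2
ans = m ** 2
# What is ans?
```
Trace:
  m=2
  m=2, ans=4

Final answer: 4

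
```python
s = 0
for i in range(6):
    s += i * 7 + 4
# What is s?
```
Trace:
  s=0
  s=4, i=0
  s=15, i=1
  s=33, i=2
  s=58, i=3
  s=90, i=4
  s=129, i=5

Final answer: 129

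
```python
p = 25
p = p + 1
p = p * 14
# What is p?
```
Trace:
  p=25
  p=26
  p=364

Final answer: 364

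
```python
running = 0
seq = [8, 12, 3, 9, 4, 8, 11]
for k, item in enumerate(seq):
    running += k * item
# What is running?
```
Trace:
  running=0
  running=0, k=0, item=8
  running=12, k=1, item=12
  running=18, k=2, item=3
  running=45, k=3, item=9
  running=61, k=4, item=4
  running=101, k=5, item=8
  running=167, k=6, item=11

Final answer: 167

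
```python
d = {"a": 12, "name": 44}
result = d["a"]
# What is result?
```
Trace:
  d={'a': 12, 'name': 44}
  d={'a': 12, 'name': 44}, result=12

Final answer: 12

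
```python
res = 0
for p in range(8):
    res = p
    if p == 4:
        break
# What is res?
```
Trace:
  res=0
  res=0, p=0
  res=1, p=1
  res=2, p=2
  res=3, p=3
  res=4, p=4

Final answer: 4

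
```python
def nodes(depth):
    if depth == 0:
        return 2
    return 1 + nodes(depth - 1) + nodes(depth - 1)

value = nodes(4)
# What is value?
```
Call trace (a repeated sub-call is expanded the first time; later identical calls just restate its return value):
nodes(depth=4)
  nodes(depth=3)
    nodes(depth=2)
      nodes(depth=1)
        nodes(depth=0)
        -> return 2
        nodes(depth=0)
        -> return 2
      -> return 5
      nodes(depth=1) -> return 5  (same call as traced above)
    -> return 11
    nodes(depth=2) -> return 11  (same call as traced above)
  -> return 23
  nodes(depth=3) -> return 23  (same call as traced above)
-> return 47

Final answer: 47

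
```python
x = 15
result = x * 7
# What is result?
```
Trace:
  x=15
  x=15, result=105

Final answer: 105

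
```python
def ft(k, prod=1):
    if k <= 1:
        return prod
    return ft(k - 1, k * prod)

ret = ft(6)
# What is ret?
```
Call trace:
ft(k=6, prod=1)
  ft(k=5, prod=6)
    ft(k=4, prod=30)
      ft(k=3, prod=120)
        ft(k=2, prod=360)
          ft(k=1, prod=720)
          -> return 720
        -> return 720
      -> return 720
    -> return 720
  -> return 720
-> return 720

Final answer: 720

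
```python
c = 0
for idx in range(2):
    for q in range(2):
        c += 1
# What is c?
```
Trace:
  c=0
  c=1, idx=0, q=0
  c=2, idx=0, q=1
  c=3, idx=1, q=0
  c=4, idx=1, q=1

Final answer: 4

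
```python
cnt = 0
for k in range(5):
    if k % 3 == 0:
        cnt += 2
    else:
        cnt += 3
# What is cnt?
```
Trace:
  cnt=0
  cnt=2, k=0
  cnt=5, k=1
  cnt=8, k=2
  cnt=10, k=3
  cnt=13, k=4

Final answer: 13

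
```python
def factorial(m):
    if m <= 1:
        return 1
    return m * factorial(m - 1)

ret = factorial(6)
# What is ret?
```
Call trace:
factorial(m=6)
  factorial(m=5)
    factorial(m=4)
      factorial(m=3)
        factorial(m=2)
          factorial(m=1)
          -> return 1
        -> return 2
      -> return 6
    -> return 24
  -> return 120
-> return 720

Final answer: 720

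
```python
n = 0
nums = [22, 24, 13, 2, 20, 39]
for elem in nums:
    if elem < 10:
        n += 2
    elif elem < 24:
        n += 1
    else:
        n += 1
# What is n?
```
Trace:
  n=0
  n=1, elem=22
  n=2, elem=24
  n=3, elem=13
  n=5, elem=2
  n=6, elem=20
  n=7, elem=39

Final answer: 7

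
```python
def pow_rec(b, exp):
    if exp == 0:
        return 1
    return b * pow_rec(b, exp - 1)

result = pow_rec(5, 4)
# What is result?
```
Call trace:
pow_rec(b=5, exp=4)
  pow_rec(b=5, exp=3)
    pow_rec(b=5, exp=2)
      pow_rec(b=5, exp=1)
        pow_rec(b=5, exp=0)
        -> return 1
      -> return 5
    -> return 25
  -> return 125
-> return 625

Final answer: 625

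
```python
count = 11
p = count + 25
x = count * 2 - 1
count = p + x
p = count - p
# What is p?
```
Trace:
  count=11
  count=11, p=36
  count=11, p=36, x=21
  count=57, p=36, x=21
  count=57, p=21, x=21

Final answer: 21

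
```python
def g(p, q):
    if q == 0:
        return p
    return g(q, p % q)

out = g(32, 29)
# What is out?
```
Call trace:
g(p=32, q=29)
  g(p=29, q=3)
    g(p=3, q=2)
      g(p=2, q=1)
        g(p=1, q=0)
        -> return 1
      -> return 1
    -> return 1
  -> return 1
-> return 1

Final answer: 1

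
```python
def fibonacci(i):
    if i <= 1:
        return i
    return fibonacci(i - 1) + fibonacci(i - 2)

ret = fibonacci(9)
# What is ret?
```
Call trace (a repeated sub-call is expanded the first time; later identical calls just restate its return value):
fibonacci(i=9)
  fibonacci(i=8)
    fibonacci(i=7)
      fibonacci(i=6)
        fibonacci(i=5)
          fibonacci(i=4)
            fibonacci(i=3)
              fibonacci(i=2)
                fibonacci(i=1)
                -> return 1
                fibonacci(i=0)
                -> return 0
              -> return 1
              fibonacci(i=1)
              -> return 1
            -> return 2
            fibonacci(i=2) -> return 1  (same call as traced above)
          -> return 3
          fibonacci(i=3) -> return 2  (same call as traced above)
        -> return 5
        fibonacci(i=4) -> return 3  (same call as traced above)
      -> return 8
      fibonacci(i=5) -> return 5  (same call as traced above)
    -> return 13
    fibonacci(i=6) -> return 8  (same call as traced above)
  -> return 21
  fibonacci(i=7) -> return 13  (same call as traced above)
-> return 34

Final answer: 34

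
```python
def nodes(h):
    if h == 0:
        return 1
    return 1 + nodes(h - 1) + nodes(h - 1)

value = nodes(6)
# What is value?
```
Call trace (a repeated sub-call is expanded the first time; later identical calls just restate its return value):
nodes(h=6)
  nodes(h=5)
    nodes(h=4)
      nodes(h=3)
        nodes(h=2)
          nodes(h=1)
            nodes(h=0)
            -> return 1
            nodes(h=0)
            -> return 1
          -> return 3
          nodes(h=1) -> return 3  (same call as traced above)
        -> return 7
        nodes(h=2) -> return 7  (same call as traced above)
      -> return 15
      nodes(h=3) -> return 15  (same call as traced above)
    -> return 31
    nodes(h=4) -> return 31  (same call as traced above)
  -> return 63
  nodes(h=5) -> return 63  (same call as traced above)
-> return 127

Final answer: 127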